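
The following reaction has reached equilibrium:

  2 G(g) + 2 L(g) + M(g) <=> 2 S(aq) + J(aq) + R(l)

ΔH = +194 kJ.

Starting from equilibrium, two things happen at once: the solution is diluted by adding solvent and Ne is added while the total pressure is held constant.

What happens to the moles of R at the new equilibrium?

Dilution lowers every aqueous concentration by the same factor. Δn_aq = 3 − 0 = +3, so the system shifts toward the side with more dissolved moles — to the right.
Adding inert gas at constant total pressure expands the volume and lowers every reacting partial pressure. With Δn_gas = 0 − 5 = -5, Q moves away from K toward the side with fewer gas moles, so the system shifts toward the side with more gas moles — to the left.
The two effects oppose each other, so the net shift — and hence the change in R — cannot be determined from the given information.

cannot be determined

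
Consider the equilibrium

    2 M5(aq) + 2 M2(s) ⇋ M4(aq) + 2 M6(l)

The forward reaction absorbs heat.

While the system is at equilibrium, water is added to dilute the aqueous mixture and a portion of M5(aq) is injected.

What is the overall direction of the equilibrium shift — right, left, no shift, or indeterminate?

cannot be determined

Dilution lowers every aqueous concentration by the same factor. Δn_aq = 1 − 2 = -1, so the system shifts toward the side with more dissolved moles — to the left.
Adding M5 (aq), a reactant, drives the reaction to the right.
The individual effects push in opposite directions; without quantitative information the net direction cannot be determined.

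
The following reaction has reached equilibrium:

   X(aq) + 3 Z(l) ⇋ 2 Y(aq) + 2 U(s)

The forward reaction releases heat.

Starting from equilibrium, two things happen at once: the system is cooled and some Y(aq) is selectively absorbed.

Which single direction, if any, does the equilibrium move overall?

The forward reaction is exothermic. Lowering T favours the exothermic direction — shift to the right.
Removing Y (aq), a product, drives the reaction to the right.
All effects act in the same direction — net shift to the right.

right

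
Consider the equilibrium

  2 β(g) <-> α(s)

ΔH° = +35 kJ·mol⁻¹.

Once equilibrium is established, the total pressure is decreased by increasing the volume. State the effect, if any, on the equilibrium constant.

unchanged

The equilibrium constant depends only on temperature. This perturbation may move the position of equilibrium, but since T is unchanged, K itself is unchanged.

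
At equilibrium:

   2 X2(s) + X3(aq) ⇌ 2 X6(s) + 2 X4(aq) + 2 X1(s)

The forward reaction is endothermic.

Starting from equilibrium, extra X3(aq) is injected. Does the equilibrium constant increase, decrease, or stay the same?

The equilibrium constant depends only on temperature. This perturbation may move the position of equilibrium, but since T is unchanged, K itself is unchanged.

unchanged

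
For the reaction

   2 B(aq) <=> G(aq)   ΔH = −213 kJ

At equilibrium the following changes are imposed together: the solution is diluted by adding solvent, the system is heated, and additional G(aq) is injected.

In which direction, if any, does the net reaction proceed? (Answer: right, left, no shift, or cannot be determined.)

Dilution lowers every aqueous concentration by the same factor. Δn_aq = 1 − 2 = -1, so the system shifts toward the side with more dissolved moles — to the left.
The forward reaction is exothermic. Raising T favours the endothermic direction — shift to the left.
Adding G (aq), a product, drives the reaction to the left.
All effects act in the same direction — net shift to the left.

left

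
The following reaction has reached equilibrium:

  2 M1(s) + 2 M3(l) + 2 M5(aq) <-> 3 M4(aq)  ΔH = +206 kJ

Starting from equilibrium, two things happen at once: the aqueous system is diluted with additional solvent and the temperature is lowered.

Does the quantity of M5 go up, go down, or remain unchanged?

Dilution lowers every aqueous concentration by the same factor. Δn_aq = 3 − 2 = +1, so the system shifts toward the side with more dissolved moles — to the right.
The forward reaction is endothermic. Lowering T favours the exothermic direction — shift to the left.
The two effects oppose each other, so the net shift — and hence the change in M5 — cannot be determined from the given information.

cannot be determined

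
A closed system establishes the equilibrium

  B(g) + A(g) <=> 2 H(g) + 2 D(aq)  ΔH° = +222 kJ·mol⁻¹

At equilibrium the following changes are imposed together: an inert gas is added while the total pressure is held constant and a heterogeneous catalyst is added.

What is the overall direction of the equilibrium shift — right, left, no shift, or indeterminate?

no shift

Adding inert gas at constant total pressure expands the volume, scaling every reacting partial pressure by the same factor. Δn_gas = 2 − 2 = 0, so Q is unchanged — no shift.
A catalyst speeds both forward and reverse rates equally; it changes neither Q nor K — no shift from this change.
None of the changes alters Q relative to K, so there is no net shift.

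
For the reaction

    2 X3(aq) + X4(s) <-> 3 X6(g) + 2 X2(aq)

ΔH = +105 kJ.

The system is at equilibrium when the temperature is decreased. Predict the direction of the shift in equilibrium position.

The forward reaction is endothermic. Lowering T favours the exothermic direction — shift to the left.

left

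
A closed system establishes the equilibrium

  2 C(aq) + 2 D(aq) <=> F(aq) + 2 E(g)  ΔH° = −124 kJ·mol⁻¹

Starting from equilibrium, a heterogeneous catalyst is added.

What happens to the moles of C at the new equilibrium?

A catalyst speeds both forward and reverse rates equally; it changes neither Q nor K — no shift from this change.
No net shift occurs, so the amount of C is unchanged.

unchanged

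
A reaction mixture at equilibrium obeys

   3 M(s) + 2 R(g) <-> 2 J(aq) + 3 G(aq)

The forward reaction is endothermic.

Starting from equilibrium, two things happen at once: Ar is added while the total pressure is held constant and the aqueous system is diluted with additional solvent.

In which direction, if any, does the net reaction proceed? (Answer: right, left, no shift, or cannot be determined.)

Adding inert gas at constant total pressure expands the volume and lowers every reacting partial pressure. With Δn_gas = 0 − 2 = -2, Q moves away from K toward the side with fewer gas moles, so the system shifts toward the side with more gas moles — to the left.
Dilution lowers every aqueous concentration by the same factor. Δn_aq = 5 − 0 = +5, so the system shifts toward the side with more dissolved moles — to the right.
The individual effects push in opposite directions; without quantitative information the net direction cannot be determined.

cannot be determined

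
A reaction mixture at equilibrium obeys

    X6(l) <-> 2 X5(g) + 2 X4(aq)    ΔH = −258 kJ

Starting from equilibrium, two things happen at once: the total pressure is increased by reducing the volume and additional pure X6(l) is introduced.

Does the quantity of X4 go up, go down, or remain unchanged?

decreases

Gas moles: reactants 0, products 2 (Δn_gas = +2). Compression shifts the system toward the side with fewer moles of gas — to the left.
X6 is a pure liquid; its activity is 1 regardless of amount, so Q is unaffected — no shift from this change.
The net shift is to the left. X4 is a product, so its amount decreases.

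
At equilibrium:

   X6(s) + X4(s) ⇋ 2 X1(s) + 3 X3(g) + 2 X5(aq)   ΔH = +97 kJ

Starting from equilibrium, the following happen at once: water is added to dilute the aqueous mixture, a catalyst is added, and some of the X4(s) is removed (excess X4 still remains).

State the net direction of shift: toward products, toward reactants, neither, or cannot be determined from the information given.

Dilution lowers every aqueous concentration by the same factor. Δn_aq = 2 − 0 = +2, so the system shifts toward the side with more dissolved moles — to the right.
A catalyst speeds both forward and reverse rates equally; it changes neither Q nor K — no shift from this change.
X4 is a pure solid; its activity is 1 regardless of amount, so Q is unaffected — no shift from this change.
Only the nonzero effect(s) matter; the net shift is to the right.

right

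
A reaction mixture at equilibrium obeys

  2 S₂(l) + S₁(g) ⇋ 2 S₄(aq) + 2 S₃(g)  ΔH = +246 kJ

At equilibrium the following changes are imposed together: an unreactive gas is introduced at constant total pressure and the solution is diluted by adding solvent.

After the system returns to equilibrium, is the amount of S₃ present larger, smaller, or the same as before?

increases

Adding inert gas at constant total pressure expands the volume and lowers every reacting partial pressure. With Δn_gas = 2 − 1 = +1, Q moves away from K toward the side with fewer gas moles, so the system shifts toward the side with more gas moles — to the right.
Dilution lowers every aqueous concentration by the same factor. Δn_aq = 2 − 0 = +2, so the system shifts toward the side with more dissolved moles — to the right.
The net shift is to the right. S₃ is a product, so its amount increases.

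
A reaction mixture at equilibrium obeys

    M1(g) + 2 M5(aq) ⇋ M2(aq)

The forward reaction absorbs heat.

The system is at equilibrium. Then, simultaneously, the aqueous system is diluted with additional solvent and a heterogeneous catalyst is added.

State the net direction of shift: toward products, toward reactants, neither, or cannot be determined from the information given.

Dilution lowers every aqueous concentration by the same factor. Δn_aq = 1 − 2 = -1, so the system shifts toward the side with more dissolved moles — to the left.
A catalyst speeds both forward and reverse rates equally; it changes neither Q nor K — no shift from this change.
Only the nonzero effect(s) matter; the net shift is to the left.

left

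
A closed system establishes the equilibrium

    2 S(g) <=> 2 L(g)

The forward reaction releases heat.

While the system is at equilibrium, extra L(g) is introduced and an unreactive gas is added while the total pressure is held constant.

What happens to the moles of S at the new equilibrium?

increases

Adding L (g), a product, drives the reaction to the left.
Adding inert gas at constant total pressure expands the volume, scaling every reacting partial pressure by the same factor. Δn_gas = 2 − 2 = 0, so Q is unchanged — no shift.
The net shift is to the left. S is a reactant, so its amount increases.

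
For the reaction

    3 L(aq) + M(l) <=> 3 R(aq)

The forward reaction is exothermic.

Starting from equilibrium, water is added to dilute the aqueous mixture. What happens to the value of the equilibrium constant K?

The equilibrium constant depends only on temperature. This perturbation changes neither the position of equilibrium nor K.

unchanged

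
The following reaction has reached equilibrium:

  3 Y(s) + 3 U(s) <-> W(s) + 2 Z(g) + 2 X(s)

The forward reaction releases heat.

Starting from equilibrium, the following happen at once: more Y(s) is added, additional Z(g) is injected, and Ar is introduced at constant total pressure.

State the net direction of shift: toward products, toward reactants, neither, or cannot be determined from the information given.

cannot be determined

Y is a pure solid; its activity is 1 regardless of amount, so Q is unaffected — no shift from this change.
Adding Z (g), a product, drives the reaction to the left.
Adding inert gas at constant total pressure expands the volume and lowers every reacting partial pressure. With Δn_gas = 2 − 0 = +2, Q moves away from K toward the side with fewer gas moles, so the system shifts toward the side with more gas moles — to the right.
The individual effects push in opposite directions; without quantitative information the net direction cannot be determined.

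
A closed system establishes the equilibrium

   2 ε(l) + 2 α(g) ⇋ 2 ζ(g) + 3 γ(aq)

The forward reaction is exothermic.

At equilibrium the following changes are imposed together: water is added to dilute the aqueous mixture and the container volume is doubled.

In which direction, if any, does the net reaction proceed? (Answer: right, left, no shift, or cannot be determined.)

right

Dilution lowers every aqueous concentration by the same factor. Δn_aq = 3 − 0 = +3, so the system shifts toward the side with more dissolved moles — to the right.
Gas moles: reactants 2, products 2. Δn_gas = 0, so a volume change leaves Q equal to K — no shift from this change.
Only the nonzero effect(s) matter; the net shift is to the right.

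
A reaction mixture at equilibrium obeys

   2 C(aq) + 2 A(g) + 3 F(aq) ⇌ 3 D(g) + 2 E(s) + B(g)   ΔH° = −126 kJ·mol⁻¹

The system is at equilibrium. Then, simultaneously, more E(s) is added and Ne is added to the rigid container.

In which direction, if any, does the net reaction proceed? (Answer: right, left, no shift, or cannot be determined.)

E is a pure solid; its activity is 1 regardless of amount, so Q is unaffected — no shift from this change.
At constant volume, adding an inert gas leaves every reacting species' partial pressure unchanged, so Q is unchanged — no shift from this change.
None of the changes alters Q relative to K, so there is no net shift.

no shift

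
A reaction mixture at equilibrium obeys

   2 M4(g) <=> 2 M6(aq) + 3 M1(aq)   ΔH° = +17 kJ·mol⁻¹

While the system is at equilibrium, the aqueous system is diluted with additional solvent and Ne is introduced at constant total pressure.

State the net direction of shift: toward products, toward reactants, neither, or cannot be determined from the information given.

cannot be determined

Dilution lowers every aqueous concentration by the same factor. Δn_aq = 5 − 0 = +5, so the system shifts toward the side with more dissolved moles — to the right.
Adding inert gas at constant total pressure expands the volume and lowers every reacting partial pressure. With Δn_gas = 0 − 2 = -2, Q moves away from K toward the side with fewer gas moles, so the system shifts toward the side with more gas moles — to the left.
The individual effects push in opposite directions; without quantitative information the net direction cannot be determined.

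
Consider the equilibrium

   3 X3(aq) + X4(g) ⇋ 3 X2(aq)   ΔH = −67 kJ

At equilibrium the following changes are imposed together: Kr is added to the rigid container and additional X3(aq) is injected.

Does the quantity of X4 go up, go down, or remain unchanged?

decreases

At constant volume, adding an inert gas leaves every reacting species' partial pressure unchanged, so Q is unchanged — no shift from this change.
Adding X3 (aq), a reactant, drives the reaction to the right.
The net shift is to the right. X4 is a reactant, so its amount decreases.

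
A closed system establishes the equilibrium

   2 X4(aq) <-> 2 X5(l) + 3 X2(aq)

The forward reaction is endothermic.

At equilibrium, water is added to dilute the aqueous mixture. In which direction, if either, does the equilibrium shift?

right

Dilution lowers every aqueous concentration by the same factor. Δn_aq = 3 − 2 = +1, so the system shifts toward the side with more dissolved moles — to the right.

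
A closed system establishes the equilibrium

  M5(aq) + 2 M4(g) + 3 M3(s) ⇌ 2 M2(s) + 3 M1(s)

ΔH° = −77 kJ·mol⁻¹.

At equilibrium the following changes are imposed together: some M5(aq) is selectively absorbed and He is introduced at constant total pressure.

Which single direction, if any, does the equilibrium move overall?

Removing M5 (aq), a reactant, drives the reaction to the left.
Adding inert gas at constant total pressure expands the volume and lowers every reacting partial pressure. With Δn_gas = 0 − 2 = -2, Q moves away from K toward the side with fewer gas moles, so the system shifts toward the side with more gas moles — to the left.
All effects act in the same direction — net shift to the left.

left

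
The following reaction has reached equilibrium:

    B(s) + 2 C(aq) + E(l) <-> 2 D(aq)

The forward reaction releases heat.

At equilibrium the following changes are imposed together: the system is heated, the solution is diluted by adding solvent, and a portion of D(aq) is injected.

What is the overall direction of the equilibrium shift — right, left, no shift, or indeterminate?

The forward reaction is exothermic. Raising T favours the endothermic direction — shift to the left.
Dilution scales every aqueous concentration by the same factor. Δn_aq = 2 − 2 = 0, so Q is unchanged — no shift.
Adding D (aq), a product, drives the reaction to the left.
Only the nonzero effect(s) matter; the net shift is to the left.

left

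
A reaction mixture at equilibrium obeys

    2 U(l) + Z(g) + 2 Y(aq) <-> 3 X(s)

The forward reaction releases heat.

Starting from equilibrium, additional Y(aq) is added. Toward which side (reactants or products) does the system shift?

right

Adding Y (aq), a reactant, drives the reaction to the right.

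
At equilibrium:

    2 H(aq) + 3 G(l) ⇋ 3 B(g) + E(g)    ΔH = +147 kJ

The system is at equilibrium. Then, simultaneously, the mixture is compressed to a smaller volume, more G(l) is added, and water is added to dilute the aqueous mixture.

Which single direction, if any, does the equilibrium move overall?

Gas moles: reactants 0, products 4 (Δn_gas = +4). Compression shifts the system toward the side with fewer moles of gas — to the left.
G is a pure liquid; its activity is 1 regardless of amount, so Q is unaffected — no shift from this change.
Dilution lowers every aqueous concentration by the same factor. Δn_aq = 0 − 2 = -2, so the system shifts toward the side with more dissolved moles — to the left.
Only the nonzero effect(s) matter; the net shift is to the left.

left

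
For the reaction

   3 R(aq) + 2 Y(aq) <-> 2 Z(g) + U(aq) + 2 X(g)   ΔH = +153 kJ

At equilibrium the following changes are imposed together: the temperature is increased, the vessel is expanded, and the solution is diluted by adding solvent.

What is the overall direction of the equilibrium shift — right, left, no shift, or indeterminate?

The forward reaction is endothermic. Raising T favours the endothermic direction — shift to the right.
Gas moles: reactants 0, products 4 (Δn_gas = +4). Expansion shifts the system toward the side with more moles of gas — to the right.
Dilution lowers every aqueous concentration by the same factor. Δn_aq = 1 − 5 = -4, so the system shifts toward the side with more dissolved moles — to the left.
The individual effects push in opposite directions; without quantitative information the net direction cannot be determined.

cannot be determined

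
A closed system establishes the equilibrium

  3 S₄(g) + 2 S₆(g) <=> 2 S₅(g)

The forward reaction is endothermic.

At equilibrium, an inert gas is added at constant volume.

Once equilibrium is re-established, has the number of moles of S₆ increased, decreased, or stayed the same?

At constant volume, adding an inert gas leaves every reacting species' partial pressure unchanged, so Q is unchanged — no shift from this change.
No net shift occurs, so the amount of S₆ is unchanged.

unchanged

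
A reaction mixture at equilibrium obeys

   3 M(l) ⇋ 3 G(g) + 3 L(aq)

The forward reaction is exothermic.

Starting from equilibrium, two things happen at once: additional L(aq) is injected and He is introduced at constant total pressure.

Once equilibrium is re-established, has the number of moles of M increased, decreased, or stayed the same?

cannot be determined

Adding L (aq), a product, drives the reaction to the left.
Adding inert gas at constant total pressure expands the volume and lowers every reacting partial pressure. With Δn_gas = 3 − 0 = +3, Q moves away from K toward the side with fewer gas moles, so the system shifts toward the side with more gas moles — to the right.
The two effects oppose each other, so the net shift — and hence the change in M — cannot be determined from the given information.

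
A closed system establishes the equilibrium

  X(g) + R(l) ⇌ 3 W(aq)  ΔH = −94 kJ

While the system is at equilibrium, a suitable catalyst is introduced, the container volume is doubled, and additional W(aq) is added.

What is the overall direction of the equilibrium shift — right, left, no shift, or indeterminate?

left

A catalyst speeds both forward and reverse rates equally; it changes neither Q nor K — no shift from this change.
Gas moles: reactants 1, products 0 (Δn_gas = -1). Expansion shifts the system toward the side with more moles of gas — to the left.
Adding W (aq), a product, drives the reaction to the left.
Only the nonzero effect(s) matter; the net shift is to the left.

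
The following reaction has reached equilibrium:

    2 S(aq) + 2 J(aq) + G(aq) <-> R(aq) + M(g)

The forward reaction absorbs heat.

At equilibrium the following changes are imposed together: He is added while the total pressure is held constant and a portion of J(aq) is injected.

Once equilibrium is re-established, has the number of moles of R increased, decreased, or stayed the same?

increases

Adding inert gas at constant total pressure expands the volume and lowers every reacting partial pressure. With Δn_gas = 1 − 0 = +1, Q moves away from K toward the side with fewer gas moles, so the system shifts toward the side with more gas moles — to the right.
Adding J (aq), a reactant, drives the reaction to the right.
The net shift is to the right. R is a product, so its amount increases.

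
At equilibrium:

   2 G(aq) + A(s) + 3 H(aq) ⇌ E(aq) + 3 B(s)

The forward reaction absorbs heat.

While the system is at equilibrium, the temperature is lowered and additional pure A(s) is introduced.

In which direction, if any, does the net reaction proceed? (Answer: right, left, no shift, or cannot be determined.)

left

The forward reaction is endothermic. Lowering T favours the exothermic direction — shift to the left.
A is a pure solid; its activity is 1 regardless of amount, so Q is unaffected — no shift from this change.
Only the nonzero effect(s) matter; the net shift is to the left.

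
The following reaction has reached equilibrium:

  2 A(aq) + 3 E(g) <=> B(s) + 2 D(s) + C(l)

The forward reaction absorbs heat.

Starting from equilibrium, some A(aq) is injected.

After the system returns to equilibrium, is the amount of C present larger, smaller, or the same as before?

increases

Adding A (aq), a reactant, drives the reaction to the right.
The net shift is to the right. C is a product, so its amount increases.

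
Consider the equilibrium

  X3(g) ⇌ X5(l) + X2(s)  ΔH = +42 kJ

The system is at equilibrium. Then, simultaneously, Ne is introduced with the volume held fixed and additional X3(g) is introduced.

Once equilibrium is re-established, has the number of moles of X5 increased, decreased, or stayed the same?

increases

At constant volume, adding an inert gas leaves every reacting species' partial pressure unchanged, so Q is unchanged — no shift from this change.
Adding X3 (g), a reactant, drives the reaction to the right.
The net shift is to the right. X5 is a product, so its amount increases.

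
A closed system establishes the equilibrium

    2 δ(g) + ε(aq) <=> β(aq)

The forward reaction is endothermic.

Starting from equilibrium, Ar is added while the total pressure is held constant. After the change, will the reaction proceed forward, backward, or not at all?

Adding inert gas at constant total pressure expands the volume and lowers every reacting partial pressure. With Δn_gas = 0 − 2 = -2, Q moves away from K toward the side with fewer gas moles, so the system shifts toward the side with more gas moles — to the left.

left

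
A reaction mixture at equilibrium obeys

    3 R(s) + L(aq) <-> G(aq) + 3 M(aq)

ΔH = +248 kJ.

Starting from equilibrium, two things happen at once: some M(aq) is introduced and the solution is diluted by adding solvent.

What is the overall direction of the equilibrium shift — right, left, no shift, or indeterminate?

cannot be determined

Adding M (aq), a product, drives the reaction to the left.
Dilution lowers every aqueous concentration by the same factor. Δn_aq = 4 − 1 = +3, so the system shifts toward the side with more dissolved moles — to the right.
The individual effects push in opposite directions; without quantitative information the net direction cannot be determined.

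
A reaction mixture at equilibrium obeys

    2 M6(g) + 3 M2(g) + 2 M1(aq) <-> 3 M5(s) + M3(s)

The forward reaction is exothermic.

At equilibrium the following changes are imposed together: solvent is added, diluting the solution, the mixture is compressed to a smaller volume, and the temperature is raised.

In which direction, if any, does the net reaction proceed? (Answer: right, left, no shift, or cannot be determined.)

cannot be determined

Dilution lowers every aqueous concentration by the same factor. Δn_aq = 0 − 2 = -2, so the system shifts toward the side with more dissolved moles — to the left.
Gas moles: reactants 5, products 0 (Δn_gas = -5). Compression shifts the system toward the side with fewer moles of gas — to the right.
The forward reaction is exothermic. Raising T favours the endothermic direction — shift to the left.
The individual effects push in opposite directions; without quantitative information the net direction cannot be determined.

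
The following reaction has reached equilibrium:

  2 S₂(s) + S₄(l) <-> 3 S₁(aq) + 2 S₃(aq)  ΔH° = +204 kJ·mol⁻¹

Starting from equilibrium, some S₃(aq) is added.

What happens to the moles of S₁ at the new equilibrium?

decreases

Adding S₃ (aq), a product, drives the reaction to the left.
The net shift is to the left. S₁ is a product, so its amount decreases.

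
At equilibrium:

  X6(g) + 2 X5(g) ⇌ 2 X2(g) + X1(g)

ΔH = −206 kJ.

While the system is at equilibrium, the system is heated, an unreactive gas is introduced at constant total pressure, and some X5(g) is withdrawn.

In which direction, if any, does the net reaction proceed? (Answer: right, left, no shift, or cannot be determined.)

left

The forward reaction is exothermic. Raising T favours the endothermic direction — shift to the left.
Adding inert gas at constant total pressure expands the volume, scaling every reacting partial pressure by the same factor. Δn_gas = 3 − 3 = 0, so Q is unchanged — no shift.
Removing X5 (g), a reactant, drives the reaction to the left.
Only the nonzero effect(s) matter; the net shift is to the left.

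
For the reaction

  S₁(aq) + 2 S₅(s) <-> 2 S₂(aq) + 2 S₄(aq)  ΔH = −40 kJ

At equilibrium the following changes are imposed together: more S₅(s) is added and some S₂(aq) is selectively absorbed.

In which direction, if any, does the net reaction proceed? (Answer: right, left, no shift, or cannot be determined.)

right

S₅ is a pure solid; its activity is 1 regardless of amount, so Q is unaffected — no shift from this change.
Removing S₂ (aq), a product, drives the reaction to the right.
Only the nonzero effect(s) matter; the net shift is to the right.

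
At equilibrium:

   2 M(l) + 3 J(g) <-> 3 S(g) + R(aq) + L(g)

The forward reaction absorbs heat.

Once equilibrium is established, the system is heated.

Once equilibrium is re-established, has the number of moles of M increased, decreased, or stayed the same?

The forward reaction is endothermic. Raising T favours the endothermic direction — shift to the right.
The net shift is to the right. M is a reactant, so its amount decreases.

decreases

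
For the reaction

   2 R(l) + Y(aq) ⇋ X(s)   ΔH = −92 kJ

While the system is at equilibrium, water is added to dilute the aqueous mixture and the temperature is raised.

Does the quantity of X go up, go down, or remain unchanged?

decreases

Dilution lowers every aqueous concentration by the same factor. Δn_aq = 0 − 1 = -1, so the system shifts toward the side with more dissolved moles — to the left.
The forward reaction is exothermic. Raising T favours the endothermic direction — shift to the left.
The net shift is to the left. X is a product, so its amount decreases.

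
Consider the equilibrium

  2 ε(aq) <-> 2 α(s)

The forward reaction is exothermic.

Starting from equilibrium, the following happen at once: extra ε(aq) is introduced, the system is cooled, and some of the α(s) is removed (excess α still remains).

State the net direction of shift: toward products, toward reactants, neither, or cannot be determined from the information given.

right

Adding ε (aq), a reactant, drives the reaction to the right.
The forward reaction is exothermic. Lowering T favours the exothermic direction — shift to the right.
α is a pure solid; its activity is 1 regardless of amount, so Q is unaffected — no shift from this change.
Only the nonzero effect(s) matter; the net shift is to the right.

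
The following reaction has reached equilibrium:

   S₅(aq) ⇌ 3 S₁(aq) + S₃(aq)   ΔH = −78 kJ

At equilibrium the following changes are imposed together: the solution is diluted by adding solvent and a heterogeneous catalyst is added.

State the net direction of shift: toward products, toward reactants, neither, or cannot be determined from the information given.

Dilution lowers every aqueous concentration by the same factor. Δn_aq = 4 − 1 = +3, so the system shifts toward the side with more dissolved moles — to the right.
A catalyst speeds both forward and reverse rates equally; it changes neither Q nor K — no shift from this change.
Only the nonzero effect(s) matter; the net shift is to the right.

right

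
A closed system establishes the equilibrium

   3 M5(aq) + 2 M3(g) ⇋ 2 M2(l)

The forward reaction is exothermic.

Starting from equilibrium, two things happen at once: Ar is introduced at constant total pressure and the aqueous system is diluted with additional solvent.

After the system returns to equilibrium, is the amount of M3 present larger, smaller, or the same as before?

Adding inert gas at constant total pressure expands the volume and lowers every reacting partial pressure. With Δn_gas = 0 − 2 = -2, Q moves away from K toward the side with fewer gas moles, so the system shifts toward the side with more gas moles — to the left.
Dilution lowers every aqueous concentration by the same factor. Δn_aq = 0 − 3 = -3, so the system shifts toward the side with more dissolved moles — to the left.
The net shift is to the left. M3 is a reactant, so its amount increases.

increases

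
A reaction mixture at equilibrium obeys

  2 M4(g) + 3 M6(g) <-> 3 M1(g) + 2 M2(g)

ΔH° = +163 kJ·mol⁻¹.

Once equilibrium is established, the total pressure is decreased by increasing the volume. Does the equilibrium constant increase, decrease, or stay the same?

The equilibrium constant depends only on temperature. This perturbation changes neither the position of equilibrium nor K.

unchanged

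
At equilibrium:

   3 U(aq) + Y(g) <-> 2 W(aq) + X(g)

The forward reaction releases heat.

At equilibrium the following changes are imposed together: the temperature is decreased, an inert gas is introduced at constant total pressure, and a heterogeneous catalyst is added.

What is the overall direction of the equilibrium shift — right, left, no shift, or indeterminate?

The forward reaction is exothermic. Lowering T favours the exothermic direction — shift to the right.
Adding inert gas at constant total pressure expands the volume, scaling every reacting partial pressure by the same factor. Δn_gas = 1 − 1 = 0, so Q is unchanged — no shift.
A catalyst speeds both forward and reverse rates equally; it changes neither Q nor K — no shift from this change.
Only the nonzero effect(s) matter; the net shift is to the right.

right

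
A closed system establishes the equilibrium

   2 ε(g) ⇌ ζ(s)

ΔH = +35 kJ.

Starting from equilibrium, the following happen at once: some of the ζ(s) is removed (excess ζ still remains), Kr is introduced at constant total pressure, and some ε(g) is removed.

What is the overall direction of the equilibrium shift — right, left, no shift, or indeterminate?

left

ζ is a pure solid; its activity is 1 regardless of amount, so Q is unaffected — no shift from this change.
Adding inert gas at constant total pressure expands the volume and lowers every reacting partial pressure. With Δn_gas = 0 − 2 = -2, Q moves away from K toward the side with fewer gas moles, so the system shifts toward the side with more gas moles — to the left.
Removing ε (g), a reactant, drives the reaction to the left.
Only the nonzero effect(s) matter; the net shift is to the left.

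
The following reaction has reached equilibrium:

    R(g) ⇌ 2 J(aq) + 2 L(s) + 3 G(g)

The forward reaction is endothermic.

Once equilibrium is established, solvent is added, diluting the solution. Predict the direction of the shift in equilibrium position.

right

Dilution lowers every aqueous concentration by the same factor. Δn_aq = 2 − 0 = +2, so the system shifts toward the side with more dissolved moles — to the right.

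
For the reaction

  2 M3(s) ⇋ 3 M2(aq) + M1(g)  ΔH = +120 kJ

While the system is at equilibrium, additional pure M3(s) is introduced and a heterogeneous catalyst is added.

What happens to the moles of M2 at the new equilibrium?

unchanged

M3 is a pure solid; its activity is 1 regardless of amount, so Q is unaffected — no shift from this change.
A catalyst speeds both forward and reverse rates equally; it changes neither Q nor K — no shift from this change.
No net shift occurs, so the amount of M2 is unchanged.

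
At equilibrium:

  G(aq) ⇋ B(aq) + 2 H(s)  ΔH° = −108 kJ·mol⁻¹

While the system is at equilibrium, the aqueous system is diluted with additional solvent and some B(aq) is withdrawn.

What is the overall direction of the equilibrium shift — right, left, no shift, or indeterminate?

Dilution scales every aqueous concentration by the same factor. Δn_aq = 1 − 1 = 0, so Q is unchanged — no shift.
Removing B (aq), a product, drives the reaction to the right.
Only the nonzero effect(s) matter; the net shift is to the right.

right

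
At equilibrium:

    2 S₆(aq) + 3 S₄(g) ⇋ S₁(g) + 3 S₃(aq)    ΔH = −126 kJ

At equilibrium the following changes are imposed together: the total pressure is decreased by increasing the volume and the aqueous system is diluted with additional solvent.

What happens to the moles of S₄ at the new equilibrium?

cannot be determined

Gas moles: reactants 3, products 1 (Δn_gas = -2). Expansion shifts the system toward the side with more moles of gas — to the left.
Dilution lowers every aqueous concentration by the same factor. Δn_aq = 3 − 2 = +1, so the system shifts toward the side with more dissolved moles — to the right.
The two effects oppose each other, so the net shift — and hence the change in S₄ — cannot be determined from the given information.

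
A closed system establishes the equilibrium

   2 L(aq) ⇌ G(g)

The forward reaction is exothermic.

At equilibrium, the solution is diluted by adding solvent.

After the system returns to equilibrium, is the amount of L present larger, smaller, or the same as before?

increases

Dilution lowers every aqueous concentration by the same factor. Δn_aq = 0 − 2 = -2, so the system shifts toward the side with more dissolved moles — to the left.
The net shift is to the left. L is a reactant, so its amount increases.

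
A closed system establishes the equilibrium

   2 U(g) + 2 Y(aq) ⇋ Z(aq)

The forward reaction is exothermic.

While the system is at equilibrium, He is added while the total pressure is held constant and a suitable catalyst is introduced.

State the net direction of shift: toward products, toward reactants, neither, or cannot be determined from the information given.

Adding inert gas at constant total pressure expands the volume and lowers every reacting partial pressure. With Δn_gas = 0 − 2 = -2, Q moves away from K toward the side with fewer gas moles, so the system shifts toward the side with more gas moles — to the left.
A catalyst speeds both forward and reverse rates equally; it changes neither Q nor K — no shift from this change.
Only the nonzero effect(s) matter; the net shift is to the left.

left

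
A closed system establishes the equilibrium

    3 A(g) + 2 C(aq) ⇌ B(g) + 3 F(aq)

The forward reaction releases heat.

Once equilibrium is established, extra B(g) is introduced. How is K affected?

unchanged

The equilibrium constant depends only on temperature. This perturbation may move the position of equilibrium, but since T is unchanged, K itself is unchanged.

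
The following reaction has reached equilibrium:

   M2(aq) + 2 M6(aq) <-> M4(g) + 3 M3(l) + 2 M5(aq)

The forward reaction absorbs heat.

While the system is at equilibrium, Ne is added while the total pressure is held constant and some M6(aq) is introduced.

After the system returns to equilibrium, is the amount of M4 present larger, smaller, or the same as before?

increases

Adding inert gas at constant total pressure expands the volume and lowers every reacting partial pressure. With Δn_gas = 1 − 0 = +1, Q moves away from K toward the side with fewer gas moles, so the system shifts toward the side with more gas moles — to the right.
Adding M6 (aq), a reactant, drives the reaction to the right.
The net shift is to the right. M4 is a product, so its amount increases.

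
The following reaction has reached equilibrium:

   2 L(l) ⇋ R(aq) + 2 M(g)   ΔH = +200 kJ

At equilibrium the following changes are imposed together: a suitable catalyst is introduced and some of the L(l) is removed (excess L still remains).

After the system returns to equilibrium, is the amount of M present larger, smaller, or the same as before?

A catalyst speeds both forward and reverse rates equally; it changes neither Q nor K — no shift from this change.
L is a pure liquid; its activity is 1 regardless of amount, so Q is unaffected — no shift from this change.
No net shift occurs, so the amount of M is unchanged.

unchanged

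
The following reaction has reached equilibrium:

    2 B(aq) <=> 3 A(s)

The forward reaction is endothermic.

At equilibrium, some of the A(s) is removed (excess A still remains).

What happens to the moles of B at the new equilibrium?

unchanged

A is a pure solid; its activity is 1 regardless of amount, so Q is unaffected — no shift from this change.
No net shift occurs, so the amount of B is unchanged.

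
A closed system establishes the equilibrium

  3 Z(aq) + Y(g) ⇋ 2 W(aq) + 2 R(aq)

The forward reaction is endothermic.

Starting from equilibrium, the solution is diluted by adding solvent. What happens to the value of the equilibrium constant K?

The equilibrium constant depends only on temperature. This perturbation may move the position of equilibrium, but since T is unchanged, K itself is unchanged.

unchanged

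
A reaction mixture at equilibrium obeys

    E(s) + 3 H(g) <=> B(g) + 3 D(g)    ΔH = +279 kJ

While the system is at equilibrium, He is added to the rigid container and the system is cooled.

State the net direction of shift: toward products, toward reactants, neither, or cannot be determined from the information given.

At constant volume, adding an inert gas leaves every reacting species' partial pressure unchanged, so Q is unchanged — no shift from this change.
The forward reaction is endothermic. Lowering T favours the exothermic direction — shift to the left.
Only the nonzero effect(s) matter; the net shift is to the left.

left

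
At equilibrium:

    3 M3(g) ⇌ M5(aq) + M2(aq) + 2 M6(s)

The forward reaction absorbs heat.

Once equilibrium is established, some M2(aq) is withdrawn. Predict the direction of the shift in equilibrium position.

Removing M2 (aq), a product, drives the reaction to the right.

right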